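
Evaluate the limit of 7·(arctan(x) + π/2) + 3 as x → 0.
Direct substitution at x = 0 gives 3 + 7·π/2.

Final answer: 3 + 7·π/2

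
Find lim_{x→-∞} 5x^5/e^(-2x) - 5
The quotient is an ∞/∞ indeterminate form as x → -∞.
Compare growth rates of the dominant terms (exponentials ≫ polynomials ≫ logarithms), or apply L'Hôpital's rule; the quotient → 0.
Adding the constant: 0 - 5 = -5. Limit = -5.

Final answer: -5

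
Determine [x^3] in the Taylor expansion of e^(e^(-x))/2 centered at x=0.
Expand to order 3: e^(e^(-x))/2 = -5·e·x^3/12 + e·x^2/2 - e·x/2 + e/2 + O(x^4).
The coefficient of x^3 is -5·e/12.

Final answer: -5·e/12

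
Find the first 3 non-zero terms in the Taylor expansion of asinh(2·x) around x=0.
12·x^5/5 - 4·x^3/3 + 2·x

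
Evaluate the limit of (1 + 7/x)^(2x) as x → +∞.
As x → +∞: write (1 + 7/x)^(2x) = ((1 + 7/x)^x)^2 → (e^7)^2 = e^14.
Limit = e^(14).

Final answer: e^(14)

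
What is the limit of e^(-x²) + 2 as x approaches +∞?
Evaluate the dominant behaviour as x → +∞; each term tends to a finite value or vanishes.
Limit = 2.

Final answer: 2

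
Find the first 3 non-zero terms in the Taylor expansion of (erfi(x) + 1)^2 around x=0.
4·x^2/π + 4·x/√(π) + 1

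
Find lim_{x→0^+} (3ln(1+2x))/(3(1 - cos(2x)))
Both numerator and denominator → 0 as x → 0^+; this is a 0/0 indeterminate form.
Expand each to leading order near x = 0: numerator ~ 6·x, denominator ~ 6·x^2.
The limit of the ratio is ∞.

Final answer: ∞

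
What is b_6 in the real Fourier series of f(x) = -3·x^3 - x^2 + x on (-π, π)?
b_6 = (1/π) ∫_{-π}^{π} f(x)·sin(6x) dx.
Evaluate the integral (use parity and integration by parts as needed): b_6 = -1/2 + π^2.

Final answer: -1/2 + π^2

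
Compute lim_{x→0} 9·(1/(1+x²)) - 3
Direct substitution at x = 0 gives 6.

Final answer: 6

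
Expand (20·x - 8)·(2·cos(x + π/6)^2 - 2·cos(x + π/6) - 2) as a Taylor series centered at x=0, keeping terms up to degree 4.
x^4·(-6 + 41·√(3)/3) + x^3·(-56/3 + 14·√(3)/3) + x^2·(28 - 24·√(3)) + x·(-12·√(3) - 18) + 4 + 8·√(3)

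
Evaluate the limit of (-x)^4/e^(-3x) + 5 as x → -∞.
The quotient is an ∞/∞ indeterminate form as x → -∞.
Compare growth rates of the dominant terms (exponentials ≫ polynomials ≫ logarithms), or apply L'Hôpital's rule; the quotient → 0.
Adding the constant: 0 + 5 = 5. Limit = 5.

Final answer: 5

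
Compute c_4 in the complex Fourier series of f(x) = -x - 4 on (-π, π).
Compute the real Fourier coefficients first: a_4 = 0, b_4 = 1/2.
Then c_4 = (a_4 − i·b_4)/2 = -i/4.

Final answer: -i/4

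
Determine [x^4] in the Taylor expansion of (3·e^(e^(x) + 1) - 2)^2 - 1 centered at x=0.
Expand to order 4: (3·e^(e^(x) + 1) - 2)^2 - 1 = x^4·(-2 + 3·e^(2))^2·(15·e^(2)/(4·(-2 + 3·e^(2))) + 24·e^(4)/(-2 + 3·e^(2))^2) + x^3·(-2 + 3·e^(2))^2·(5·e^(2)/(-2 + 3·e^(2)) + 18·e^(4)/(-2 + 3·e^(2))^2) + x^2·(-2 + 3·e^(2))^2·(9·e^(4)/(-2 + 3·e^(2))^2 + 6·e^(2)/(-2 + 3·e^(2))) + 6·x·(-2 + 3·e^(2))·e^(2) - 1 + (-2 + 3·e^(2))^2 + O(x^5).
The coefficient of x^4 is (-2 + 3·e^(2))^2·(15·e^(2)/(4·(-2 + 3·e^(2))) + 24·e^(4)/(-2 + 3·e^(2))^2).

Final answer: (-2 + 3·e^(2))^2·(15·e^(2)/(4·(-2 + 3·e^(2))) + 24·e^(4)/(-2 + 3·e^(2))^2)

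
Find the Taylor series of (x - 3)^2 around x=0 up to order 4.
x^2 - 6·x + 9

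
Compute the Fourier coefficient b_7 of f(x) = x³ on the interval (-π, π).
b_7 = (1/π) ∫_{-π}^{π} f(x)·sin(7x) dx.
Evaluate the integral (use parity and integration by parts as needed): b_7 = -12/343 + 2·π^2/7.

Final answer: -12/343 + 2·π^2/7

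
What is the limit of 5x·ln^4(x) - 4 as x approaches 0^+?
The product is a 0·∞ indeterminate form at x → 0⁺.
Rewrite the product as 5·ln^4(x) / x^(-1) and apply L'Hôpital, or use the standard hierarchy x^(-1) ≫ |ln x|^4 as x → 0⁺.
The indeterminate product → 0, so the limit = -4.

Final answer: -4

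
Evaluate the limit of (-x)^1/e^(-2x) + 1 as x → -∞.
The quotient is an ∞/∞ indeterminate form as x → -∞.
Compare growth rates of the dominant terms (exponentials ≫ polynomials ≫ logarithms), or apply L'Hôpital's rule; the quotient → 0.
Adding the constant: 0 + 1 = 1. Limit = 1.

Final answer: 1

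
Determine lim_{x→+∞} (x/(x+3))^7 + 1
As x → +∞: x/(x+3) = 1/(1 + 3/x) → 1, and the 7th power of a limit-1 base also → 1; with the additive constant, 1 + 1 = 2.
Limit = 2.

Final answer: 2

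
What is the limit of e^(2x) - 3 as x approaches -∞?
Evaluate the dominant behaviour as x → -∞; each term tends to a finite value or vanishes.
Limit = -3.

Final answer: -3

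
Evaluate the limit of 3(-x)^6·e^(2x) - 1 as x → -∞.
The product is a 0·∞ indeterminate form at x → -∞.
Rewrite the product as 3(-x)^6 / e^(-2x) (an ∞/∞ form) and apply L'Hôpital, or use the standard hierarchy e^(2|x|) ≫ |(-x)^6| as x → -∞.
The indeterminate product → 0, so the limit = -1.

Final answer: -1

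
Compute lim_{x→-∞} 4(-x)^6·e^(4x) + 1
The product is a 0·∞ indeterminate form at x → -∞.
Rewrite the product as 4(-x)^6 / e^(-4x) (an ∞/∞ form) and apply L'Hôpital, or use the standard hierarchy e^(4|x|) ≫ |(-x)^6| as x → -∞.
The indeterminate product → 0, so the limit = 1.

Final answer: 1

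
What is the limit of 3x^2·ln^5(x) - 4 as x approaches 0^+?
The product is a 0·∞ indeterminate form at x → 0⁺.
Rewrite the product as 3·ln^5(x) / x^(-2) and apply L'Hôpital, or use the standard hierarchy x^(-2) ≫ |ln x|^5 as x → 0⁺.
The indeterminate product → 0, so the limit = -4.

Final answer: -4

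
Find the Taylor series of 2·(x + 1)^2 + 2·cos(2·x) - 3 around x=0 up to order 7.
-8·x^6/45 + 4·x^4/3 - 2·x^2 + 4·x + 1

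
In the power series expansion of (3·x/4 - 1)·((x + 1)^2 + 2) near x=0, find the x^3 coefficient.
Expand to order 3: (3·x/4 - 1)·((x + 1)^2 + 2) = 3·x^3/4 + x^2/2 + x/4 - 3 + O(x^4).
The coefficient of x^3 is 3/4.

Final answer: 3/4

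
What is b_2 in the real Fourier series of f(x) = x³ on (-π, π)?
b_2 = (1/π) ∫_{-π}^{π} f(x)·sin(2x) dx.
Evaluate the integral (use parity and integration by parts as needed): b_2 = 3/2 - π^2.

Final answer: 3/2 - π^2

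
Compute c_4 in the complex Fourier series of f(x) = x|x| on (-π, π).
Compute the real Fourier coefficients first: a_4 = 0, b_4 = -π/2.
Then c_4 = (a_4 − i·b_4)/2 = i·π/4.

Final answer: i·π/4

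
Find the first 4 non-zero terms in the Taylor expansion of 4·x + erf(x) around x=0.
-x^7/(21·√(π)) + x^5/(5·√(π)) - 2·x^3/(3·√(π)) + x·(2/√(π) + 4)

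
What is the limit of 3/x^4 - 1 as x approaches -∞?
Evaluate the dominant behaviour as x → -∞; each term tends to a finite value or vanishes.
Limit = -1.

Final answer: -1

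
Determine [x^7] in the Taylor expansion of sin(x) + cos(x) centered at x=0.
Expand to order 7: sin(x) + cos(x) = -x^7/5040 - x^6/720 + x^5/120 + x^4/24 - x^3/6 - x^2/2 + x + 1 + O(x^8).
The coefficient of x^7 is -1/5040.

Final answer: -1/5040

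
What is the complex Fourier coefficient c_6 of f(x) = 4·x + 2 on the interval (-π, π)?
Compute the real Fourier coefficients first: a_6 = 0, b_6 = -4/3.
Then c_6 = (a_6 − i·b_6)/2 = 2·i/3.

Final answer: 2·i/3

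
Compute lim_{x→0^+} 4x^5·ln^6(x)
This is a 0·∞ indeterminate form at x → 0⁺.
Rewrite the product as 4·ln^6(x) / x^(-5) and apply L'Hôpital, or use the standard hierarchy x^(-5) ≫ |ln x|^6 as x → 0⁺.
The indeterminate product → 0, so the limit = 0.

Final answer: 0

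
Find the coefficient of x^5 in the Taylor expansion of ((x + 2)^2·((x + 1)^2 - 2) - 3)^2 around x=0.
Expand to order 5: ((x + 2)^2·((x + 1)^2 - 2) - 3)^2 = 140·x^5 + 155·x^4 + 4·x^3 - 138·x^2 - 56·x + 49 + O(x^6).
The coefficient of x^5 is 140.

Final answer: 140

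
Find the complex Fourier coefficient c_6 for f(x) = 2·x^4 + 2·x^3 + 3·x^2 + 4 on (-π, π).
Compute the real Fourier coefficients first: a_6 = 7/27 + 4·π^2/9, b_6 = 1/9 - 2·π^2/3.
Then c_6 = (a_6 − i·b_6)/2 = 7/54 + 2·π^2/9 - i/18 + i·π^2/3.

Final answer: 7/54 + 2·π^2/9 - i/18 + i·π^2/3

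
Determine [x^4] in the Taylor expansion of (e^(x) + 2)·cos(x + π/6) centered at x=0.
Expand to order 4: (e^(x) + 2)·cos(x + π/6) = -√(3)·x^4/24 - √(3)·x^3/6 + x^2·(-√(3)/2 - 1/2) + x·(-3/2 + √(3)/2) + 3·√(3)/2 + O(x^5).
The coefficient of x^4 is -√(3)/24.

Final answer: -√(3)/24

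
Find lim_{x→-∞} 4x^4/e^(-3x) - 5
The quotient is an ∞/∞ indeterminate form as x → -∞.
Compare growth rates of the dominant terms (exponentials ≫ polynomials ≫ logarithms), or apply L'Hôpital's rule; the quotient → 0.
Adding the constant: 0 - 5 = -5. Limit = -5.

Final answer: -5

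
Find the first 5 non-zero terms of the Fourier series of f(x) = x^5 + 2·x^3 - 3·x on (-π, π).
(-36·π^2 + 2·π^4 + 210)·sin(x) + (-π^4 - 3/2 + 3·π^2)·sin(2·x) + (-154/81 - 4·π^2/27 + 2·π^4/3)·sin(3·x) + (-π^4/2 - 3·π^2/8 + 105/64)·sin(4·x) + (-822/625 + 12·π^2/25 + 2·π^4/5)·sin(5·x)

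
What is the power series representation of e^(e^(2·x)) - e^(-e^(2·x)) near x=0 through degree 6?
x^6·(4·e^(-1)/5 + 812·e/45) + x^5·(8·e^(-1)/15 + 208·e/15) + x^4·(-2·e^(-1)/3 + 10·e) + x^3·(-4·e^(-1)/3 + 20·e/3) + 4·e·x^2 + x·(2·e^(-1) + 2·e) - e^(-1) + e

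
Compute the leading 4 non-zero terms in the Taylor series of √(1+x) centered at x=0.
x^3/16 - x^2/8 + x/2 + 1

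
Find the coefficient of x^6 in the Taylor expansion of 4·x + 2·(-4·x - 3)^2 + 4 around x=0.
Expand to order 6: 4·x + 2·(-4·x - 3)^2 + 4 = 32·x^2 + 52·x + 22 + O(x^7).
The coefficient of x^6 is 0.

Final answer: 0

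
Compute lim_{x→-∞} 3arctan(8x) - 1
Evaluate the dominant behaviour as x → -∞; each term tends to a finite value or vanishes.
Limit = -3·π/2 - 1.

Final answer: -3·π/2 - 1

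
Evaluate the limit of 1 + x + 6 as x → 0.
Direct substitution at x = 0 gives 7.

Final answer: 7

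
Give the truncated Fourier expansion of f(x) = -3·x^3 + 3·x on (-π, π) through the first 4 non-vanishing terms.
(42 - 6·π^2)·sin(x) + (-15/2 + 3·π^2)·sin(2·x) + (10/3 - 2·π^2)·sin(3·x) + (-33/16 + 3·π^2/2)·sin(4·x)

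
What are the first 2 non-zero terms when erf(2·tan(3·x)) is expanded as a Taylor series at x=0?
-108·x^3/√(π) + 12·x/√(π)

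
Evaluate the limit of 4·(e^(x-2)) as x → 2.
Direct substitution at x = 2 gives 4.

Final answer: 4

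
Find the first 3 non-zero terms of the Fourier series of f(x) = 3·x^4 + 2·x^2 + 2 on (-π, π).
(136 - 24·π^2)·cos(x) + (-7 + 6·π^2)·cos(2·x) + 2 + 2·π^2/3 + 3·π^4/5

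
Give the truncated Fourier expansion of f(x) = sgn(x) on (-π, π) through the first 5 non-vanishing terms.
4·sin(x)/π + 4·sin(3·x)/(3·π) + 4·sin(5·x)/(5·π) + 4·sin(7·x)/(7·π) + 4·sin(9·x)/(9·π)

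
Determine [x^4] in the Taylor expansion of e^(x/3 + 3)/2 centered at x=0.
Expand to order 4: e^(x/3 + 3)/2 = x^4·e^(3)/3888 + x^3·e^(3)/324 + x^2·e^(3)/36 + x·e^(3)/6 + e^(3)/2 + O(x^5).
The coefficient of x^4 is e^(3)/3888.

Final answer: e^(3)/3888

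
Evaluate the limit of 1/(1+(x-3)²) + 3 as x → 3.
Direct substitution at x = 3 gives 4.

Final answer: 4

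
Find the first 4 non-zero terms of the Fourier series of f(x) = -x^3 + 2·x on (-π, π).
(16 - 2·π^2)·sin(x) + (-7/2 + π^2)·sin(2·x) + (16/9 - 2·π^2/3)·sin(3·x) + (-19/16 + π^2/2)·sin(4·x)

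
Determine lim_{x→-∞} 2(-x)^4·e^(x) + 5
The product is a 0·∞ indeterminate form at x → -∞.
Rewrite the product as 2(-x)^4 / e^(-x) (an ∞/∞ form) and apply L'Hôpital, or use the standard hierarchy e^(|x|) ≫ |(-x)^4| as x → -∞.
The indeterminate product → 0, so the limit = 5.

Final answer: 5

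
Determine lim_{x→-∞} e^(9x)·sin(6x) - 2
Evaluate the dominant behaviour as x → -∞; each term tends to a finite value or vanishes.
Limit = -2.

Final answer: -2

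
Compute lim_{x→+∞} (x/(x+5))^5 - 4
As x → +∞: x/(x+5) = 1/(1 + 5/x) → 1, and the 5th power of a limit-1 base also → 1; with the additive constant, 1 - 4 = -3.
Limit = -3.

Final answer: -3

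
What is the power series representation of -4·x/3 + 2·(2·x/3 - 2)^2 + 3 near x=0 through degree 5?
8·x^2/9 - 20·x/3 + 11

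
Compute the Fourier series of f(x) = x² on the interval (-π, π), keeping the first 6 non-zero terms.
-4·cos(x) + cos(2·x) - 4·cos(3·x)/9 + cos(4·x)/4 - 4·cos(5·x)/25 + π^2/3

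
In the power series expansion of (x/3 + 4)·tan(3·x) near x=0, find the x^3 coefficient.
Expand to order 3: (x/3 + 4)·tan(3·x) = 36·x^3 + x^2 + 12·x + O(x^4).
The coefficient of x^3 is 36.

Final answer: 36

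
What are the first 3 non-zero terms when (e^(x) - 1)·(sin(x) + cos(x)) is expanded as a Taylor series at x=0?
x^3/6 + 3·x^2/2 + x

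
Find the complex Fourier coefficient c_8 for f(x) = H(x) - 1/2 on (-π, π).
Compute the real Fourier coefficients first: a_8 = 0, b_8 = 0.
Then c_8 = (a_8 − i·b_8)/2 = 0.

Final answer: 0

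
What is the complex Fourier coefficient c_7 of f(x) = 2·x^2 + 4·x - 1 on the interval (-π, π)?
Compute the real Fourier coefficients first: a_7 = -8/49, b_7 = 8/7.
Then c_7 = (a_7 − i·b_7)/2 = -4/49 - 4·i/7.

Final answer: -4/49 - 4·i/7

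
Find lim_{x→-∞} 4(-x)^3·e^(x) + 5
The product is a 0·∞ indeterminate form at x → -∞.
Rewrite the product as 4(-x)^3 / e^(-x) (an ∞/∞ form) and apply L'Hôpital, or use the standard hierarchy e^(|x|) ≫ |(-x)^3| as x → -∞.
The indeterminate product → 0, so the limit = 5.

Final answer: 5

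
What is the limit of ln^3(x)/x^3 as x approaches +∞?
This is an ∞/∞ indeterminate form as x → +∞.
The polynomial denominator x^3 dominates the logarithmic numerator (any positive power of x ≫ ln^3(x) as x → ∞), so the quotient → 0.
Limit = 0.

Final answer: 0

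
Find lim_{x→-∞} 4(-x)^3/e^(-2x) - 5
The quotient is an ∞/∞ indeterminate form as x → -∞.
Compare growth rates of the dominant terms (exponentials ≫ polynomials ≫ logarithms), or apply L'Hôpital's rule; the quotient → 0.
Adding the constant: 0 - 5 = -5. Limit = -5.

Final answer: -5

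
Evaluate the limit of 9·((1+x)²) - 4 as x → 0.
Direct substitution at x = 0 gives 5.

Final answer: 5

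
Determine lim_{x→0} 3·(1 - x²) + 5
Direct substitution at x = 0 gives 8.

Final answer: 8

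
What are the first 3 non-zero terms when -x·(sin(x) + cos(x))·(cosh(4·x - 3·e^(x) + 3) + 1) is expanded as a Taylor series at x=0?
x^3/2 - 2·x^2 - 2·x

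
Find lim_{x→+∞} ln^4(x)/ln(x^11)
This is an ∞/∞ indeterminate form as x → +∞.
Write ln(x^11) = 11·ln(x), reducing the quotient to ln^3(x)/11 → ∞.
Limit = ∞.

Final answer: ∞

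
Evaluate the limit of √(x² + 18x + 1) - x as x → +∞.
This is an ∞ − ∞ indeterminate form.
Multiply and divide by the conjugate √(x²+18x + 1) + x; the x² terms cancel, leaving (18x + 1)/(√(x²+18x + 1)+x) → 18/2 = 9.
Limit = 9.

Final answer: 9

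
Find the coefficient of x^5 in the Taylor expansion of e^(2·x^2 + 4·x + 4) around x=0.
568·e^(4)/15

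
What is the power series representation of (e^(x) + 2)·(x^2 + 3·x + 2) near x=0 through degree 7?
13·x^7/1008 + 5·x^6/72 + 37·x^5/120 + 13·x^4/12 + 17·x^3/6 + 7·x^2 + 11·x + 6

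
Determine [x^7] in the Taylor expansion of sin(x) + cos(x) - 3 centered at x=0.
Expand to order 7: sin(x) + cos(x) - 3 = -x^7/5040 - x^6/720 + x^5/120 + x^4/24 - x^3/6 - x^2/2 + x - 2 + O(x^8).
The coefficient of x^7 is -1/5040.

Final answer: -1/5040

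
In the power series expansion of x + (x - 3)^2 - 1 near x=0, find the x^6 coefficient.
Expand to order 6: x + (x - 3)^2 - 1 = x^2 - 5·x + 8 + O(x^7).
The coefficient of x^6 is 0.

Final answer: 0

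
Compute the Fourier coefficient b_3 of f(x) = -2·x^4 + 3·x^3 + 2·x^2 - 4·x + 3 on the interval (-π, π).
b_3 = (1/π) ∫_{-π}^{π} f(x)·sin(3x) dx.
Evaluate the integral (use parity and integration by parts as needed): b_3 = -4 + 2·π^2.

Final answer: -4 + 2·π^2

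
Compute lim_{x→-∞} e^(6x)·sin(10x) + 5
Evaluate the dominant behaviour as x → -∞; each term tends to a finite value or vanishes.
Limit = 5.

Final answer: 5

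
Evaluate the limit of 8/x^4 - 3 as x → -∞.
Evaluate the dominant behaviour as x → -∞; each term tends to a finite value or vanishes.
Limit = -3.

Final answer: -3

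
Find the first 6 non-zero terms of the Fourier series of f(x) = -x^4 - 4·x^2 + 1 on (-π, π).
(-32 + 8·π^2)·cos(x) + (-2·π^2 - 1)·cos(2·x) + (32/27 + 8·π^2/9)·cos(3·x) + (-π^2/2 - 13/16)·cos(4·x) + (352/625 + 8·π^2/25)·cos(5·x) - π^4/5 - 4·π^2/3 + 1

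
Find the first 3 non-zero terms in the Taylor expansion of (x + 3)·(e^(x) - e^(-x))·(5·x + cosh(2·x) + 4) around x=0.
27·x^3 + 40·x^2 + 30·x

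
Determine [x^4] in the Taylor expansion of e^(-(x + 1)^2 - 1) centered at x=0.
Expand to order 4: e^(-(x + 1)^2 - 1) = -5·x^4·e^(-2)/6 + 2·x^3·e^(-2)/3 + x^2·e^(-2) - 2·x·e^(-2) + e^(-2) + O(x^5).
The coefficient of x^4 is -5·e^(-2)/6.

Final answer: -5·e^(-2)/6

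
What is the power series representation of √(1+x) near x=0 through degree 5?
7·x^5/256 - 5·x^4/128 + x^3/16 - x^2/8 + x/2 + 1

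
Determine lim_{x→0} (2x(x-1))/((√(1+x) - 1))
Both numerator and denominator → 0 as x → 0; this is a 0/0 indeterminate form.
Expand each to leading order near x = 0: numerator ~ -2·x, denominator ~ x/2.
The limit of the ratio is -4.

Final answer: -4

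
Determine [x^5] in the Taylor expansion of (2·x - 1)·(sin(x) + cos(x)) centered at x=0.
Expand to order 5: (2·x - 1)·(sin(x) + cos(x)) = 3·x^5/40 - 3·x^4/8 - 5·x^3/6 + 5·x^2/2 + x - 1 + O(x^6).
The coefficient of x^5 is 3/40.

Final answer: 3/40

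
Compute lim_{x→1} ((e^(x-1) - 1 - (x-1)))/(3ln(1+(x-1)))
Both numerator and denominator → 0 as x → 1; this is a 0/0 indeterminate form.
Expand each to leading order near x = 1: numerator ~ (x - 1)^2/2, denominator ~ 3·(x - 1).
The limit of the ratio is 0.

Final answer: 0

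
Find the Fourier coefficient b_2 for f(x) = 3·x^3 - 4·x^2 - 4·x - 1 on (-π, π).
b_2 = (1/π) ∫_{-π}^{π} f(x)·sin(2x) dx.
Evaluate the integral (use parity and integration by parts as needed): b_2 = 17/2 - 3·π^2.

Final answer: 17/2 - 3·π^2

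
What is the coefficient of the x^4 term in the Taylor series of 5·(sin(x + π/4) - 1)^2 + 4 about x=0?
Expand to order 4: 5·(sin(x + π/4) - 1)^2 + 4 = 5·x^4·(-1 + √(2)/2)^2·(-1/(24·(-1 + √(2)/2)^2) + √(2)/(24·(-1 + √(2)/2))) + 5·x^3·(-1 + √(2)/2)^2·(-1/(2·(-1 + √(2)/2)^2) - √(2)/(6·(-1 + √(2)/2))) + 5·x^2·(-1 + √(2)/2)^2·(-√(2)/(2·(-1 + √(2)/2)) + 1/(2·(-1 + √(2)/2)^2)) + 5·√(2)·x·(-1 + √(2)/2) + 5·(-1 + √(2)/2)^2 + 4 + O(x^5).
The coefficient of x^4 is 5·(-1 + √(2)/2)^2·(-1/(24·(-1 + √(2)/2)^2) + √(2)/(24·(-1 + √(2)/2))).

Final answer: 5·(-1 + √(2)/2)^2·(-1/(24·(-1 + √(2)/2)^2) + √(2)/(24·(-1 + √(2)/2)))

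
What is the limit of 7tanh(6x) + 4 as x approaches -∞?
Evaluate the dominant behaviour as x → -∞; each term tends to a finite value or vanishes.
Limit = -3.

Final answer: -3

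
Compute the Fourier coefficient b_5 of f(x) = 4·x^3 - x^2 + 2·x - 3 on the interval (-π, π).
b_5 = (1/π) ∫_{-π}^{π} f(x)·sin(5x) dx.
Evaluate the integral (use parity and integration by parts as needed): b_5 = 52/125 + 8·π^2/5.

Final answer: 52/125 + 8·π^2/5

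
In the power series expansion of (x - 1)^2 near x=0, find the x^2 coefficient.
Expand to order 2: (x - 1)^2 = x^2 - 2·x + 1 + O(x^3).
The coefficient of x^2 is 1.

Final answer: 1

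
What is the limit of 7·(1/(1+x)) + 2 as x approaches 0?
Direct substitution at x = 0 gives 9.

Final answer: 9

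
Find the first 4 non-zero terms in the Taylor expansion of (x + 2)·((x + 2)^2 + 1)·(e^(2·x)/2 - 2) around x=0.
145·x^3/6 + 14·x^2 - 19·x/2 - 15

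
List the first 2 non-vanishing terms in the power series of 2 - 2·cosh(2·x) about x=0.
-4·x^4/3 - 4·x^2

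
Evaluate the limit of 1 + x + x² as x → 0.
Direct substitution at x = 0 gives 1.

Final answer: 1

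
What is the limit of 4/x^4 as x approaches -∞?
Evaluate the dominant behaviour as x → -∞; each term tends to a finite value or vanishes.
Limit = 0.

Final answer: 0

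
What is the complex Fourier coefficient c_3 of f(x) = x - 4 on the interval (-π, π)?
Compute the real Fourier coefficients first: a_3 = 0, b_3 = 2/3.
Then c_3 = (a_3 − i·b_3)/2 = -i/3.

Final answer: -i/3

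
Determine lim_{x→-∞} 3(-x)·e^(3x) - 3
The product is a 0·∞ indeterminate form at x → -∞.
Rewrite the product as 3(-x) / e^(-3x) (an ∞/∞ form) and apply L'Hôpital, or use the standard hierarchy e^(3|x|) ≫ |(-x)| as x → -∞.
The indeterminate product → 0, so the limit = -3.

Final answer: -3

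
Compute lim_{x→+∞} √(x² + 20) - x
This is an ∞ − ∞ indeterminate form.
Multiply and divide by the conjugate √(x²+20) + x; the x² terms cancel, leaving 20/(√(x²+20)+x) → 0.
Limit = 0.

Final answer: 0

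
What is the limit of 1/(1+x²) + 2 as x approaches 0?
Direct substitution at x = 0 gives 3.

Final answer: 3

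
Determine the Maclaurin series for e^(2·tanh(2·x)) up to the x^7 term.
18176·x^7/315 - 128·x^6/45 - 128·x^5/5 - 32·x^4/3 + 16·x^3/3 + 8·x^2 + 4·x + 1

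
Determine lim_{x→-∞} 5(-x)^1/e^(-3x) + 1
The quotient is an ∞/∞ indeterminate form as x → -∞.
Compare growth rates of the dominant terms (exponentials ≫ polynomials ≫ logarithms), or apply L'Hôpital's rule; the quotient → 0.
Adding the constant: 0 + 1 = 1. Limit = 1.

Final answer: 1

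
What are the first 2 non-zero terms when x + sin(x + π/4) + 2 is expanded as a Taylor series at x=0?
x·(√(2)/2 + 1) + √(2)/2 + 2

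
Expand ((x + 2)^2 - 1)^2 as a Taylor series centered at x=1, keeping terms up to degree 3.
64 + 96·(x - 1) + 52·(x - 1)^2 + 12·(x - 1)^3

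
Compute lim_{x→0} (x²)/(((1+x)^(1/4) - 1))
Both numerator and denominator → 0 as x → 0; this is a 0/0 indeterminate form.
Expand each to leading order near x = 0: numerator ~ x^2, denominator ~ x/4.
The limit of the ratio is 0.

Final answer: 0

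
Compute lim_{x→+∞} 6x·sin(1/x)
As x → +∞: let u = 1/x → 0⁺; then 6·x·sin(1/x) = 6·1·sin(u)/u → 6·1·1 = 6.
Limit = 6.

Final answer: 6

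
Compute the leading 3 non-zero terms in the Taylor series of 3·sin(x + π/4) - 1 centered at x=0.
-3·√(2)·x^2/4 + 3·√(2)·x/2 - 1 + 3·√(2)/2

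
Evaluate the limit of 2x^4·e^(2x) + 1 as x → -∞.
The product is a 0·∞ indeterminate form at x → -∞.
Rewrite the product as 2x^4 / e^(-2x) (an ∞/∞ form) and apply L'Hôpital, or use the standard hierarchy e^(2|x|) ≫ |x^4| as x → -∞.
The indeterminate product → 0, so the limit = 1.

Final answer: 1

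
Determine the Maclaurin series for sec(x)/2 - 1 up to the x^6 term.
61·x^6/1440 + 5·x^4/48 + x^2/4 - 1/2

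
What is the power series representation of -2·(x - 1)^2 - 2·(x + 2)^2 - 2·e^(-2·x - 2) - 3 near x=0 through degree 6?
-8·x^6·e^(-2)/45 + 8·x^5·e^(-2)/15 - 4·x^4·e^(-2)/3 + 8·x^3·e^(-2)/3 + x^2·(-4 - 4·e^(-2)) + x·(-4 + 4·e^(-2)) - 13 - 2·e^(-2)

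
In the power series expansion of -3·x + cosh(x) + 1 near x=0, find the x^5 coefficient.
Expand to order 5: -3·x + cosh(x) + 1 = x^4/24 + x^2/2 - 3·x + 2 + O(x^6).
The coefficient of x^5 is 0.

Final answer: 0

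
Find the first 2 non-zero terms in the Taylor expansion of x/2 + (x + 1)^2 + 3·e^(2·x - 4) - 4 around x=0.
x·(6·e^(-4) + 5/2) - 3 + 3·e^(-4)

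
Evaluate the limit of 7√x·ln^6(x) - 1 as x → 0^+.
The product is a 0·∞ indeterminate form at x → 0⁺.
Rewrite the product as 7·ln^6(x) / x^(-1/2) and apply L'Hôpital, or use the standard hierarchy x^(-1/2) ≫ |ln x|^6 as x → 0⁺.
The indeterminate product → 0, so the limit = -1.

Final answer: -1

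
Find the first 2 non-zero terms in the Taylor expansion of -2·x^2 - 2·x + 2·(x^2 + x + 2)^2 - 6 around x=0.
6·x + 2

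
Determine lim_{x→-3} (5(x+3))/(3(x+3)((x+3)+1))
Both numerator and denominator → 0 as x → -3; this is a 0/0 indeterminate form.
Expand each to leading order near x = -3: numerator ~ 5·(x + 3), denominator ~ 3·(x + 3).
The limit of the ratio is 5/3.

Final answer: 5/3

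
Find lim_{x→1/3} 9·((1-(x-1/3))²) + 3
Direct substitution at x = 1/3 gives 12.

Final answer: 12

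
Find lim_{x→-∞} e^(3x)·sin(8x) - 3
Evaluate the dominant behaviour as x → -∞; each term tends to a finite value or vanishes.
Limit = -3.

Final answer: -3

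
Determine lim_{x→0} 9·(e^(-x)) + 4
Direct substitution at x = 0 gives 13.

Final answer: 13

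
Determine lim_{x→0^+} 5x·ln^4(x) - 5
The product is a 0·∞ indeterminate form at x → 0⁺.
Rewrite the product as 5·ln^4(x) / x^(-1) and apply L'Hôpital, or use the standard hierarchy x^(-1) ≫ |ln x|^4 as x → 0⁺.
The indeterminate product → 0, so the limit = -5.

Final answer: -5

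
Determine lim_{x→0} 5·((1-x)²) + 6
Direct substitution at x = 0 gives 11.

Final answer: 11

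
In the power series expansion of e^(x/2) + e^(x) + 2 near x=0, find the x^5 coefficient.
Expand to order 5: e^(x/2) + e^(x) + 2 = 11·x^5/1280 + 17·x^4/384 + 3·x^3/16 + 5·x^2/8 + 3·x/2 + 4 + O(x^6).
The coefficient of x^5 is 11/1280.

Final answer: 11/1280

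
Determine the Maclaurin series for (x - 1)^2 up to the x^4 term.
x^2 - 2·x + 1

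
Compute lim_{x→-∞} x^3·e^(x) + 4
The product is a 0·∞ indeterminate form at x → -∞.
Rewrite the product as x^3 / e^(-x) (an ∞/∞ form) and apply L'Hôpital, or use the standard hierarchy e^(|x|) ≫ |x^3| as x → -∞.
The indeterminate product → 0, so the limit = 4.

Final answer: 4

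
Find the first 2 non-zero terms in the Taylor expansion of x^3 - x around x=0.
x^3 - x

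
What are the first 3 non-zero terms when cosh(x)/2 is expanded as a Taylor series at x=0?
x^4/48 + x^2/4 + 1/2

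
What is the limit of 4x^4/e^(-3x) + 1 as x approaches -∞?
The quotient is an ∞/∞ indeterminate form as x → -∞.
Compare growth rates of the dominant terms (exponentials ≫ polynomials ≫ logarithms), or apply L'Hôpital's rule; the quotient → 0.
Adding the constant: 0 + 1 = 1. Limit = 1.

Final answer: 1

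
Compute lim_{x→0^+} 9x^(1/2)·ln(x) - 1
The product is a 0·∞ indeterminate form at x → 0⁺.
Rewrite the product as 9·ln(x) / x^(-1/2) and apply L'Hôpital, or use the standard hierarchy x^(-1/2) ≫ |ln x| as x → 0⁺.
The indeterminate product → 0, so the limit = -1.

Final answer: -1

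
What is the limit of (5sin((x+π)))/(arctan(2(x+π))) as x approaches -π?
Both numerator and denominator → 0 as x → -π; this is a 0/0 indeterminate form.
Expand each to leading order near x = -π: numerator ~ 5·(x + π), denominator ~ 2·(x + π).
The limit of the ratio is 5/2.

Final answer: 5/2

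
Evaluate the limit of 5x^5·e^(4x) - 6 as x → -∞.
The product is a 0·∞ indeterminate form at x → -∞.
Rewrite the product as 5x^5 / e^(-4x) (an ∞/∞ form) and apply L'Hôpital, or use the standard hierarchy e^(4|x|) ≫ |x^5| as x → -∞.
The indeterminate product → 0, so the limit = -6.

Final answer: -6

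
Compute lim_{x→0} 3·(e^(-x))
Direct substitution at x = 0 gives 3.

Final answer: 3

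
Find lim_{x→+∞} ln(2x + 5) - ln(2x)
This is an ∞ − ∞ indeterminate form.
Combine the logarithms: ln(2x+5) − ln(2x) = ln((2x+5)/(2x)) = ln(1 + 5/(2x)) → ln(1) = 0.
Limit = 0.

Final answer: 0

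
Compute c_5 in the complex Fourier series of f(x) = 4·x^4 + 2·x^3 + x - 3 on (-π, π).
Compute the real Fourier coefficients first: a_5 = 192/625 - 32·π^2/25, b_5 = 26/125 + 4·π^2/5.
Then c_5 = (a_5 − i·b_5)/2 = -16·π^2/25 + 96/625 - 2·i·π^2/5 - 13·i/125.

Final answer: -16·π^2/25 + 96/625 - 2·i·π^2/5 - 13·i/125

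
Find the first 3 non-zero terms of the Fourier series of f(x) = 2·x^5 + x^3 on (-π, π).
(-78·π^2 + 4·π^4 + 468)·sin(x) + (-2·π^4 - 27/2 + 9·π^2)·sin(2·x) + (-62·π^2/27 + 124/81 + 4·π^4/3)·sin(3·x)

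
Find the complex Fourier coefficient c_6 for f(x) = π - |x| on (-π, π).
Compute the real Fourier coefficients first: a_6 = 0, b_6 = 0.
Then c_6 = (a_6 − i·b_6)/2 = 0.

Final answer: 0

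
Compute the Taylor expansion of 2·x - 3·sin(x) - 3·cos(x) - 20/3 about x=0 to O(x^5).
-x^4/8 + x^3/2 + 3·x^2/2 - x - 29/3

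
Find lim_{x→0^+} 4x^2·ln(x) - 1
The product is a 0·∞ indeterminate form at x → 0⁺.
Rewrite the product as 4·ln(x) / x^(-2) and apply L'Hôpital, or use the standard hierarchy x^(-2) ≫ |ln x| as x → 0⁺.
The indeterminate product → 0, so the limit = -1.

Final answer: -1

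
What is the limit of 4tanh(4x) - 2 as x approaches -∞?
Evaluate the dominant behaviour as x → -∞; each term tends to a finite value or vanishes.
Limit = -6.

Final answer: -6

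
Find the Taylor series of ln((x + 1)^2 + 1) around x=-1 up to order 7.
(x + 1)^2 - (x + 1)^4/2 + (x + 1)^6/3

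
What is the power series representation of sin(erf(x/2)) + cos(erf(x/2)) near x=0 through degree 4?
x^4·(1/(24·π^2) + 1/(12·π)) + x^3·(-1/(12·√(π)) - 1/(6·π^(3/2))) - x^2/(2·π) + x/√(π) + 1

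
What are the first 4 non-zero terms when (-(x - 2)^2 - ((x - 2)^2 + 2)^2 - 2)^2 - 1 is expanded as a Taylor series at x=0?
-3688·x^3 + 5140·x^2 - 4368·x + 1763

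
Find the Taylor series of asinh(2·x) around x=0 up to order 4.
-4·x^3/3 + 2·x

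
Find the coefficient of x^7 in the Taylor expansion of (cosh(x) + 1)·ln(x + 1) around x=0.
Expand to order 7: (cosh(x) + 1)·ln(x + 1) = 2021·x^7/5040 - 23·x^6/48 + 73·x^5/120 - 3·x^4/4 + 7·x^3/6 - x^2 + 2·x + O(x^8).
The coefficient of x^7 is 2021/5040.

Final answer: 2021/5040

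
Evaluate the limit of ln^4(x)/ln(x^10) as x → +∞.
This is an ∞/∞ indeterminate form as x → +∞.
Write ln(x^10) = 10·ln(x), reducing the quotient to ln^3(x)/10 → ∞.
Limit = ∞.

Final answer: ∞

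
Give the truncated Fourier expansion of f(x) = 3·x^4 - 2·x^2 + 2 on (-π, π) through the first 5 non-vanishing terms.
(152 - 24·π^2)·cos(x) + (-11 + 6·π^2)·cos(2·x) + (8/3 - 8·π^2/3)·cos(3·x) + (-17/16 + 3·π^2/2)·cos(4·x) - 2·π^2/3 + 2 + 3·π^4/5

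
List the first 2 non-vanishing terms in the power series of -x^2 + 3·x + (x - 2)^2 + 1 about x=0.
5 - x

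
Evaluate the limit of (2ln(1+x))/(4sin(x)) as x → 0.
Both numerator and denominator → 0 as x → 0; this is a 0/0 indeterminate form.
Expand each to leading order near x = 0: numerator ~ 2·x, denominator ~ 4·x.
The limit of the ratio is 1/2.

Final answer: 1/2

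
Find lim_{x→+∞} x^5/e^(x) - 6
The quotient is an ∞/∞ indeterminate form as x → +∞.
The exponential denominator e^(x) dominates the polynomial numerator (e^x ≫ x^5 as x → ∞), so the quotient → 0.
Adding the constant: 0 - 6 = -6. Limit = -6.

Final answer: -6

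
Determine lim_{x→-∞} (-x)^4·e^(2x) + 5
The product is a 0·∞ indeterminate form at x → -∞.
Rewrite the product as (-x)^4 / e^(-2x) (an ∞/∞ form) and apply L'Hôpital, or use the standard hierarchy e^(2|x|) ≫ |(-x)^4| as x → -∞.
The indeterminate product → 0, so the limit = 5.

Final answer: 5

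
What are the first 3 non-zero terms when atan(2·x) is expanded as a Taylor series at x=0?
32·x^5/5 - 8·x^3/3 + 2·x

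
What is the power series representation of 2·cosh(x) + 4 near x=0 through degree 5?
x^4/12 + x^2 + 6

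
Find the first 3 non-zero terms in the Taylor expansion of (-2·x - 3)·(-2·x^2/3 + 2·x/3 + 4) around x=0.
2·x^2/3 - 10·x - 12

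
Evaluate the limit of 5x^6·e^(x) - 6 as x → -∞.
The product is a 0·∞ indeterminate form at x → -∞.
Rewrite the product as 5x^6 / e^(-x) (an ∞/∞ form) and apply L'Hôpital, or use the standard hierarchy e^(|x|) ≫ |x^6| as x → -∞.
The indeterminate product → 0, so the limit = -6.

Final answer: -6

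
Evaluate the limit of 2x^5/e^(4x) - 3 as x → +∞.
The quotient is an ∞/∞ indeterminate form as x → +∞.
The exponential denominator e^(4x) dominates the polynomial numerator (e^x ≫ x^5 as x → ∞), so the quotient → 0.
Adding the constant: 0 - 3 = -3. Limit = -3.

Final answer: -3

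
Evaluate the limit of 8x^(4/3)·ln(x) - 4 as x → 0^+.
The product is a 0·∞ indeterminate form at x → 0⁺.
Rewrite the product as 8·ln(x) / x^(-4/3) and apply L'Hôpital, or use the standard hierarchy x^(-4/3) ≫ |ln x| as x → 0⁺.
The indeterminate product → 0, so the limit = -4.

Final answer: -4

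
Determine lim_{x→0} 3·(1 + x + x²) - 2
Direct substitution at x = 0 gives 1.

Final answer: 1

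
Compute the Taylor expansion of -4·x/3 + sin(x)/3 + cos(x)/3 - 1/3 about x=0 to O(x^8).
-x^7/15120 - x^6/2160 + x^5/360 + x^4/72 - x^3/18 - x^2/6 - x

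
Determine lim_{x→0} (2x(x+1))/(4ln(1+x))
Both numerator and denominator → 0 as x → 0; this is a 0/0 indeterminate form.
Expand each to leading order near x = 0: numerator ~ 2·x, denominator ~ 4·x.
The limit of the ratio is 1/2.

Final answer: 1/2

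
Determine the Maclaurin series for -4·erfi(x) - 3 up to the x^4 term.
-8·x^3/(3·√(π)) - 8·x/√(π) - 3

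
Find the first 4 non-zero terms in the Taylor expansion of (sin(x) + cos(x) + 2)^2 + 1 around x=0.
-2·x^3 - 2·x^2 + 6·x + 10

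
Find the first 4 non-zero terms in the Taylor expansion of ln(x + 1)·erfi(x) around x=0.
-5·x^5/(6·√(π)) + 4·x^4/(3·√(π)) - x^3/√(π) + 2·x^2/√(π)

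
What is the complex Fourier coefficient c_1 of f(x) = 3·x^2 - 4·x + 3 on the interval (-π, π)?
Compute the real Fourier coefficients first: a_1 = -12, b_1 = -8.
Then c_1 = (a_1 − i·b_1)/2 = -6 + 4·i.

Final answer: -6 + 4·i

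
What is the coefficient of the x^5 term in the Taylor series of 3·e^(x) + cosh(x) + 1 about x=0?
Expand to order 5: 3·e^(x) + cosh(x) + 1 = x^5/40 + x^4/6 + x^3/2 + 2·x^2 + 3·x + 5 + O(x^6).
The coefficient of x^5 is 1/40.

Final answer: 1/40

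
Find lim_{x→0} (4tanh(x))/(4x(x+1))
Both numerator and denominator → 0 as x → 0; this is a 0/0 indeterminate form.
Expand each to leading order near x = 0: numerator ~ 4·x, denominator ~ 4·x.
The limit of the ratio is 1.

Final answer: 1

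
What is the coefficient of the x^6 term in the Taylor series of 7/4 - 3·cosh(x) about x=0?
Expand to order 6: 7/4 - 3·cosh(x) = -x^6/240 - x^4/8 - 3·x^2/2 - 5/4 + O(x^7).
The coefficient of x^6 is -1/240.

Final answer: -1/240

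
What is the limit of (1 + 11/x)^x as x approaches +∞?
As x → +∞: this is the defining limit (1 + 11/x)^x → e^11.
Limit = e^(11).

Final answer: e^(11)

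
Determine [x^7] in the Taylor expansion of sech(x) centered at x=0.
Expand to order 7: sech(x) = -61·x^6/720 + 5·x^4/24 - x^2/2 + 1 + O(x^8).
The coefficient of x^7 is 0.

Final answer: 0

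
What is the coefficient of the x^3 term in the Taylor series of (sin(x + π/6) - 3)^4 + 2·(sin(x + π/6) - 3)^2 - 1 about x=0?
Expand to order 3: (sin(x + π/6) - 3)^4 + 2·(sin(x + π/6) - 3)^2 - 1 = -91·√(3)·x^3/12 + 191·x^2/4 - 145·√(3)·x/4 + 809/16 + O(x^4).
The coefficient of x^3 is -91·√(3)/12.

Final answer: -91·√(3)/12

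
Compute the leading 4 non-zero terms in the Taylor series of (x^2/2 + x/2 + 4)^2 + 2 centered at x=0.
x^3/2 + 17·x^2/4 + 4·x + 18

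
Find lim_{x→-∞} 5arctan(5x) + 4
Evaluate the dominant behaviour as x → -∞; each term tends to a finite value or vanishes.
Limit = 4 - 5·π/2.

Final answer: 4 - 5·π/2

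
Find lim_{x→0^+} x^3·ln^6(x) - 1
The product is a 0·∞ indeterminate form at x → 0⁺.
Rewrite the product as ln^6(x) / x^(-3) and apply L'Hôpital, or use the standard hierarchy x^(-3) ≫ |ln x|^6 as x → 0⁺.
The indeterminate product → 0, so the limit = -1.

Final answer: -1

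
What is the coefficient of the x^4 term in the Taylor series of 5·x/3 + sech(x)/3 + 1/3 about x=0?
Expand to order 4: 5·x/3 + sech(x)/3 + 1/3 = 5·x^4/72 - x^2/6 + 5·x/3 + 2/3 + O(x^5).
The coefficient of x^4 is 5/72.

Final answer: 5/72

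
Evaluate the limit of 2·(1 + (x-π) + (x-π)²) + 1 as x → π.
Direct substitution at x = π gives 3.

Final answer: 3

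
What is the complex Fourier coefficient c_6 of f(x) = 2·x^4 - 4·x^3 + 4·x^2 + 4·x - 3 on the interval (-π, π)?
Compute the real Fourier coefficients first: a_6 = 10/27 + 4·π^2/9, b_6 = -14/9 + 4·π^2/3.
Then c_6 = (a_6 − i·b_6)/2 = 5/27 + 2·π^2/9 - 2·i·π^2/3 + 7·i/9.

Final answer: 5/27 + 2·π^2/9 - 2·i·π^2/3 + 7·i/9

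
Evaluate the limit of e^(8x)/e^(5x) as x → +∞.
This is an ∞/∞ indeterminate form as x → +∞.
Rewrite e^(8x)/e^(5x) = e^((8−5)x) = e^(3x); the exponent coefficient is 3 > 0 so e^(3x) → ∞.
Limit = ∞.

Final answer: ∞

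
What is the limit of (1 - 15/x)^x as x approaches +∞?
As x → +∞: this is the defining limit (1 - 15/x)^x → e^(-15).
Limit = e^(-15).

Final answer: e^(-15)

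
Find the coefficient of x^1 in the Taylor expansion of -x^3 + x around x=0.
Expand to order 1: -x^3 + x = x + O(x^2).
The coefficient of x^1 is 1.

Final answer: 1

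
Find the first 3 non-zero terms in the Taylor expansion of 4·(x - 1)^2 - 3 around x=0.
4·x^2 - 8·x + 1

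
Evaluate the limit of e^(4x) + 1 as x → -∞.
Evaluate the dominant behaviour as x → -∞; each term tends to a finite value or vanishes.
Limit = 1.

Final answer: 1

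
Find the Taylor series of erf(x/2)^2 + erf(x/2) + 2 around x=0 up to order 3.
-x^3/(12·√(π)) + x^2/π + x/√(π) + 2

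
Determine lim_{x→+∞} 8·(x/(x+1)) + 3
Evaluate the dominant behaviour as x → +∞; each term tends to a finite value or vanishes.
Limit = 11.

Final answer: 11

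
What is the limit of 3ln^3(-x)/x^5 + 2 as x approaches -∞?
The quotient is an ∞/∞ indeterminate form as x → -∞.
Compare growth rates of the dominant terms (exponentials ≫ polynomials ≫ logarithms), or apply L'Hôpital's rule; the quotient → 0.
Adding the constant: 0 + 2 = 2. Limit = 2.

Final answer: 2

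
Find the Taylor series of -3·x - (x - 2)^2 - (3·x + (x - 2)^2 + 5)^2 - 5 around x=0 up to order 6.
-x^4 + 2·x^3 - 20·x^2 + 19·x - 90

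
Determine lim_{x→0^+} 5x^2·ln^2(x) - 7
The product is a 0·∞ indeterminate form at x → 0⁺.
Rewrite the product as 5·ln^2(x) / x^(-2) and apply L'Hôpital, or use the standard hierarchy x^(-2) ≫ |ln x|^2 as x → 0⁺.
The indeterminate product → 0, so the limit = -7.

Final answer: -7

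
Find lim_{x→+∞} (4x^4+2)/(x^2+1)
This is an ∞/∞ indeterminate form as x → +∞.
Divide numerator and denominator by x^4 and let the lower-order terms vanish; the numerator's degree 4 exceeds the denominator's degree 2, so the quotient diverges.
Limit = ∞.

Final answer: ∞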